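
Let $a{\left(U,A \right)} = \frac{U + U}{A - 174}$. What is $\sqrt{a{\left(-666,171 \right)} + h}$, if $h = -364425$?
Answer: $i \sqrt{363981} \approx 603.31 i$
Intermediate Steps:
$a{\left(U,A \right)} = \frac{2 U}{-174 + A}$
$\sqrt{a{\left(-666,171 \right)} + h} = \sqrt{2 \left(-666\right) \frac{1}{-174 + 171} - 364425} = \sqrt{2 \left(-666\right) \frac{1}{-3} - 364425} = \sqrt{2 \left(-666\right) \left(- \frac{1}{3}\right) - 364425} = \sqrt{444 - 364425} = \sqrt{-363981} = i \sqrt{363981}$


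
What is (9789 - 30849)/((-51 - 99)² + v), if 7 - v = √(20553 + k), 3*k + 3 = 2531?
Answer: -71099613/75981548 - 1053*√192561/75981548 ≈ -0.94183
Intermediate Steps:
k = 2528/3 (k = -1 + (⅓)*2531 = -1 + 2531/3 = 2528/3 ≈ 842.67)
v = 7 - √192561/3 (v = 7 - √(20553 + 2528/3) = 7 - √(64187/3) = 7 - √192561/3 ≈ -139.27)
(9789 - 30849)/((-51 - 99)² + v) = (9789 - 30849)/((-51 - 99)² + (7 - √192561/3)) = -21060/((-150)² + (7 - √192561/3)) = -21060/(22500 + (7 - √192561/3)) = -21060/(22507 - √192561/3)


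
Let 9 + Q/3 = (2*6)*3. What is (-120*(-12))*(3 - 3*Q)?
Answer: -345600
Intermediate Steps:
Q = 81 (Q = -27 + 3*((2*6)*3) = -27 + 3*(12*3) = -27 + 3*36 = -27 + 108 = 81)
(-120*(-12))*(3 - 3*Q) = (-120*(-12))*(3 - 3*81) = 1440*(3 - 243) = 1440*(-240) = -345600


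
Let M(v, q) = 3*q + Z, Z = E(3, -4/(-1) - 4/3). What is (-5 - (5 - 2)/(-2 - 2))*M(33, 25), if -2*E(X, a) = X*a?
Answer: -1207/4 ≈ -301.75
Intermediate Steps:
E(X, a) = -X*a/2
Z = -4 (Z = -½*3*(-4/(-1) - 4/3) = -½*3*(-4*(-1) - 4*⅓) = -½*3*(4 - 4/3) = -½*3*8/3 = -4)
M(v, q) = -4 + 3*q (M(v, q) = 3*q - 4 = -4 + 3*q)
(-5 - (5 - 2)/(-2 - 2))*M(33, 25) = (-5 - (5 - 2)/(-2 - 2))*(-4 + 3*25) = (-5 - 3/(-4))*(-4 + 75) = (-5 - 3*(-1)/4)*71 = (-5 - 1*(-¾))*71 = (-5 + ¾)*71 = -17/4*71 = -1207/4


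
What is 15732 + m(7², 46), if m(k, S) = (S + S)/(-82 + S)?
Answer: 141565/9 ≈ 15729.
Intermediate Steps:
m(k, S) = 2*S/(-82 + S) (m(k, S) = (2*S)/(-82 + S) = 2*S/(-82 + S))
15732 + m(7², 46) = 15732 + 2*46/(-82 + 46) = 15732 + 2*46/(-36) = 15732 + 2*46*(-1/36) = 15732 - 23/9 = 141565/9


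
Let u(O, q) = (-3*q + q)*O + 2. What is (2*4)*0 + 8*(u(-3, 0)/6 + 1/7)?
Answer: 80/21 ≈ 3.8095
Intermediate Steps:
u(O, q) = 2 - 2*O*q (u(O, q) = (-2*q)*O + 2 = -2*O*q + 2 = 2 - 2*O*q)
(2*4)*0 + 8*(u(-3, 0)/6 + 1/7) = (2*4)*0 + 8*((2 - 2*(-3)*0)/6 + 1/7) = 8*0 + 8*((2 + 0)*(⅙) + 1*(⅐)) = 0 + 8*(2*(⅙) + ⅐) = 0 + 8*(⅓ + ⅐) = 0 + 8*(10/21) = 0 + 80/21 = 80/21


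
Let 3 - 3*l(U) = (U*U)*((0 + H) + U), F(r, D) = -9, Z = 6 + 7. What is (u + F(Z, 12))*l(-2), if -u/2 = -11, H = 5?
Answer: -39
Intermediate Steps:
Z = 13
u = 22 (u = -2*(-11) = 22)
l(U) = 1 - U**2*(5 + U)/3 (l(U) = 1 - U*U*((0 + 5) + U)/3 = 1 - U**2*(5 + U)/3)
(u + F(Z, 12))*l(-2) = (22 - 9)*(1 - 5/3*(-2)**2 - 1/3*(-2)**3) = 13*(1 - 5/3*4 - 1/3*(-8)) = 13*(1 - 20/3 + 8/3) = 13*(-3) = -39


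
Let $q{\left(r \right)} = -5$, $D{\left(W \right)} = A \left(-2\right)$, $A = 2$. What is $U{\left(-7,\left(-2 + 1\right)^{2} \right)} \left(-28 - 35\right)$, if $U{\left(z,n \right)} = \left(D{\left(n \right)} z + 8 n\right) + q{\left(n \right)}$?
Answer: $-1953$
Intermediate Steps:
$D{\left(W \right)} = -4$ ($D{\left(W \right)} = 2 \left(-2\right) = -4$)
$U{\left(z,n \right)} = -5 - 4 z + 8 n$ ($U{\left(z,n \right)} = \left(- 4 z + 8 n\right) - 5 = -5 - 4 z + 8 n$)
$U{\left(-7,\left(-2 + 1\right)^{2} \right)} \left(-28 - 35\right) = \left(-5 - -28 + 8 \left(-2 + 1\right)^{2}\right) \left(-28 - 35\right) = \left(-5 + 28 + 8 \left(-1\right)^{2}\right) \left(-63\right) = \left(-5 + 28 + 8 \cdot 1\right) \left(-63\right) = \left(-5 + 28 + 8\right) \left(-63\right) = 31 \left(-63\right) = -1953$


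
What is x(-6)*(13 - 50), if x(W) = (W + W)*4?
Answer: 1776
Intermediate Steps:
x(W) = 8*W (x(W) = (2*W)*4 = 8*W)
x(-6)*(13 - 50) = (8*(-6))*(13 - 50) = -48*(-37) = 1776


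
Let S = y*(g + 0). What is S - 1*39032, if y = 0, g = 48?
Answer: -39032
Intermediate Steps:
S = 0 (S = 0*(48 + 0) = 0*48 = 0)
S - 1*39032 = 0 - 1*39032 = 0 - 39032 = -39032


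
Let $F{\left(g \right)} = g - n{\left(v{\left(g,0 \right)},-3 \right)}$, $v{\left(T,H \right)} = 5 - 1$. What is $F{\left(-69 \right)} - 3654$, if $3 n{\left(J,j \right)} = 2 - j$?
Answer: $- \frac{11174}{3} \approx -3724.7$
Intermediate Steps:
$v{\left(T,H \right)} = 4$ ($v{\left(T,H \right)} = 5 - 1 = 4$)
$n{\left(J,j \right)} = \frac{2}{3} - \frac{j}{3}$ ($n{\left(J,j \right)} = \frac{2 - j}{3} = \frac{2}{3} - \frac{j}{3}$)
$F{\left(g \right)} = - \frac{5}{3} + g$ ($F{\left(g \right)} = g - \left(\frac{2}{3} - -1\right) = g - \left(\frac{2}{3} + 1\right) = g - \frac{5}{3} = - \frac{5}{3} + g$)
$F{\left(-69 \right)} - 3654 = \left(- \frac{5}{3} - 69\right) - 3654 = - \frac{212}{3} - 3654 = - \frac{11174}{3}$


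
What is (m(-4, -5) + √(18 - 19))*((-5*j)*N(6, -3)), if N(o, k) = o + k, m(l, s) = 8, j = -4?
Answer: 480 + 60*I ≈ 480.0 + 60.0*I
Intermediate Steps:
N(o, k) = k + o
(m(-4, -5) + √(18 - 19))*((-5*j)*N(6, -3)) = (8 + √(18 - 19))*((-5*(-4))*(-3 + 6)) = (8 + √(-1))*(20*3) = (8 + I)*60 = 480 + 60*I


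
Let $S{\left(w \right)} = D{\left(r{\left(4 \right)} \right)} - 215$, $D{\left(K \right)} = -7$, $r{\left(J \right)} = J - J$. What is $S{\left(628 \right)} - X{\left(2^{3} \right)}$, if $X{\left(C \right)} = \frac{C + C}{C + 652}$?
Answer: $- \frac{36634}{165} \approx -222.02$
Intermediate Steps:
$r{\left(J \right)} = 0$
$X{\left(C \right)} = \frac{2 C}{652 + C}$
$S{\left(w \right)} = -222$ ($S{\left(w \right)} = -7 - 215 = -222$)
$S{\left(628 \right)} - X{\left(2^{3} \right)} = -222 - \frac{2 \cdot 2^{3}}{652 + 2^{3}} = -222 - 2 \cdot 8 \frac{1}{652 + 8} = -222 - 2 \cdot 8 \cdot \frac{1}{660} = -222 - \frac{4}{165} = - \frac{36634}{165}$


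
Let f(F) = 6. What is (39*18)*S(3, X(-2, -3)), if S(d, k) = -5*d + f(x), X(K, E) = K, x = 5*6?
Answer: -6318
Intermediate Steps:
x = 30
S(d, k) = 6 - 5*d (S(d, k) = -5*d + 6 = 6 - 5*d)
(39*18)*S(3, X(-2, -3)) = (39*18)*(6 - 5*3) = 702*(6 - 15) = 702*(-9) = -6318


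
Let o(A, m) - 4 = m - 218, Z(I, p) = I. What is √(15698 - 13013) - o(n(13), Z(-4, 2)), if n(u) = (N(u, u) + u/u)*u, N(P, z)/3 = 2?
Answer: 218 + √2685 ≈ 269.82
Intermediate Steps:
N(P, z) = 6 (N(P, z) = 3*2 = 6)
n(u) = 7*u (n(u) = (6 + u/u)*u = (6 + 1)*u = 7*u)
o(A, m) = -214 + m (o(A, m) = 4 + (m - 218) = 4 + (-218 + m) = -214 + m)
√(15698 - 13013) - o(n(13), Z(-4, 2)) = √(15698 - 13013) - (-214 - 4) = √2685 - 1*(-218) = √2685 + 218 = 218 + √2685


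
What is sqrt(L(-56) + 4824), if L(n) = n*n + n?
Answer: 4*sqrt(494) ≈ 88.904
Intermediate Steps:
L(n) = n + n**2 (L(n) = n**2 + n = n + n**2)
sqrt(L(-56) + 4824) = sqrt(-56*(1 - 56) + 4824) = sqrt(-56*(-55) + 4824) = sqrt(3080 + 4824) = sqrt(7904) = 4*sqrt(494)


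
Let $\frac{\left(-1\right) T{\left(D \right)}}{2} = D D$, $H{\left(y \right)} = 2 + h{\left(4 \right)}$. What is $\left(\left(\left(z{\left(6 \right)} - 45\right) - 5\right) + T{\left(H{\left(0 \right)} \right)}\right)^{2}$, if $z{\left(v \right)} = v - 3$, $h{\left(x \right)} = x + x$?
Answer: $61009$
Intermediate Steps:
$h{\left(x \right)} = 2 x$
$H{\left(y \right)} = 10$ ($H{\left(y \right)} = 2 + 2 \cdot 4 = 2 + 8 = 10$)
$z{\left(v \right)} = -3 + v$
$T{\left(D \right)} = - 2 D^{2}$ ($T{\left(D \right)} = - 2 D D = - 2 D^{2}$)
$\left(\left(\left(z{\left(6 \right)} - 45\right) - 5\right) + T{\left(H{\left(0 \right)} \right)}\right)^{2} = \left(\left(\left(\left(-3 + 6\right) - 45\right) - 5\right) - 2 \cdot 10^{2}\right)^{2} = \left(\left(\left(3 - 45\right) - 5\right) - 200\right)^{2} = \left(\left(-42 - 5\right) - 200\right)^{2} = \left(-47 - 200\right)^{2} = \left(-247\right)^{2} = 61009$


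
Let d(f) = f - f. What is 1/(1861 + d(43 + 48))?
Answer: 1/1861 ≈ 0.00053735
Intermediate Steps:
d(f) = 0
1/(1861 + d(43 + 48)) = 1/(1861 + 0) = 1/1861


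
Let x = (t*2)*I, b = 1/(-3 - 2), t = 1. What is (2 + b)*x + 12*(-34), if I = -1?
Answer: -2058/5 ≈ -411.60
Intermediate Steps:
b = -⅕ (b = 1/(-5) = -⅕ ≈ -0.20000)
x = -2 (x = (1*2)*(-1) = 2*(-1) = -2)
(2 + b)*x + 12*(-34) = (2 - ⅕)*(-2) + 12*(-34) = (9/5)*(-2) - 408 = -18/5 - 408 = -2058/5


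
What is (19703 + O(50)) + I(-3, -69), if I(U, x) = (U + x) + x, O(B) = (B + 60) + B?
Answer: 19722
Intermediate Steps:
O(B) = 60 + 2*B (O(B) = (60 + B) + B = 60 + 2*B)
I(U, x) = U + 2*x
(19703 + O(50)) + I(-3, -69) = (19703 + (60 + 2*50)) + (-3 + 2*(-69)) = (19703 + (60 + 100)) + (-3 - 138) = (19703 + 160) - 141 = 19863 - 141 = 19722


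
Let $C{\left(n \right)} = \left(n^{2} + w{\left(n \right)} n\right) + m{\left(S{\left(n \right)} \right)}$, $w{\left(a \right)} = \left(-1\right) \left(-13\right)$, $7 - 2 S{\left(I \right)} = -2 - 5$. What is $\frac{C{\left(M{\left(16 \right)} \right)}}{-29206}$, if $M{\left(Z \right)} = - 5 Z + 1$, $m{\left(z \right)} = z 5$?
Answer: $- \frac{5249}{29206} \approx -0.17972$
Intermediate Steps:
$S{\left(I \right)} = 7$ ($S{\left(I \right)} = \frac{7}{2} - \frac{-2 - 5}{2} = \frac{7}{2} - - \frac{7}{2} = \frac{7}{2} + \frac{7}{2} = 7$)
$m{\left(z \right)} = 5 z$
$M{\left(Z \right)} = 1 - 5 Z$
$w{\left(a \right)} = 13$
$C{\left(n \right)} = 35 + n^{2} + 13 n$ ($C{\left(n \right)} = \left(n^{2} + 13 n\right) + 5 \cdot 7 = \left(n^{2} + 13 n\right) + 35 = 35 + n^{2} + 13 n$)
$\frac{C{\left(M{\left(16 \right)} \right)}}{-29206} = \frac{35 + \left(1 - 80\right)^{2} + 13 \left(1 - 80\right)}{-29206} = \left(35 + \left(1 - 80\right)^{2} + 13 \left(1 - 80\right)\right) \left(- \frac{1}{29206}\right) = \left(35 + \left(-79\right)^{2} + 13 \left(-79\right)\right) \left(- \frac{1}{29206}\right) = \left(35 + 6241 - 1027\right) \left(- \frac{1}{29206}\right) = 5249 \left(- \frac{1}{29206}\right) = - \frac{5249}{29206}$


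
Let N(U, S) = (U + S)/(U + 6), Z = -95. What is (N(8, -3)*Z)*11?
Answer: -5225/14 ≈ -373.21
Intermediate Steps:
N(U, S) = (S + U)/(6 + U)
(N(8, -3)*Z)*11 = (((-3 + 8)/(6 + 8))*(-95))*11 = ((5/14)*(-95))*11 = -475/14*11 = -5225/14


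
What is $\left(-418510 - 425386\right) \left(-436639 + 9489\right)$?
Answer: $360470176400$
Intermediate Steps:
$\left(-418510 - 425386\right) \left(-436639 + 9489\right) = \left(-843896\right) \left(-427150\right) = 360470176400$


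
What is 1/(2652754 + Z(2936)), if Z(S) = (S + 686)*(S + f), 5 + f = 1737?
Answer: 1/19560250 ≈ 5.1124e-8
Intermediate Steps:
f = 1732 (f = -5 + 1737 = 1732)
Z(S) = (686 + S)*(1732 + S) (Z(S) = (S + 686)*(S + 1732) = (686 + S)*(1732 + S))
1/(2652754 + Z(2936)) = 1/(2652754 + (1188152 + 2936**2 + 2418*2936)) = 1/(2652754 + (1188152 + 8620096 + 7099248)) = 1/(2652754 + 16907496) = 1/19560250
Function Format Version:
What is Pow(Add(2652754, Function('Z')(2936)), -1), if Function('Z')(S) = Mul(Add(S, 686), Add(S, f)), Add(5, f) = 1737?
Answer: Rational(1, 19560250) ≈ 5.1124e-8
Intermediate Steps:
f = 1732 (f = Add(-5, 1737) = 1732)
Function('Z')(S) = Mul(Add(686, S), Add(1732, S)) (Function('Z')(S) = Mul(Add(S, 686), Add(S, 1732)) = Mul(Add(686, S), Add(1732, S)))
Pow(Add(2652754, Function('Z')(2936)), -1) = Pow(Add(2652754, Add(1188152, Pow(2936, 2), Mul(2418, 2936))), -1) = Pow(Add(2652754, Add(1188152, 8620096, 7099248)), -1) = Pow(Add(2652754, 16907496), -1) = Pow(19560250, -1) = Rational(1, 19560250)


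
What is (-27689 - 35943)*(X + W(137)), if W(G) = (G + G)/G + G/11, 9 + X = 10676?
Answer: -7476505472/11 ≈ -6.7968e+8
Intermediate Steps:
X = 10667 (X = -9 + 10676 = 10667)
W(G) = 2 + G/11 (W(G) = (2*G)/G + G*(1/11) = 2 + G/11)
(-27689 - 35943)*(X + W(137)) = (-27689 - 35943)*(10667 + (2 + (1/11)*137)) = -63632*(10667 + (2 + 137/11)) = -63632*(10667 + 159/11) = -63632*117496/11 = -7476505472/11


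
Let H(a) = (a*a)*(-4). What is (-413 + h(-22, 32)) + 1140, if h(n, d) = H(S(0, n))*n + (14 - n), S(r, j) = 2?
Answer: 1115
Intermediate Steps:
H(a) = -4*a² (H(a) = a²*(-4) = -4*a²)
h(n, d) = 14 - 17*n (h(n, d) = (-4*2²)*n + (14 - n) = (-4*4)*n + (14 - n) = -16*n + (14 - n) = 14 - 17*n)
(-413 + h(-22, 32)) + 1140 = (-413 + (14 - 17*(-22))) + 1140 = (-413 + (14 + 374)) + 1140 = (-413 + 388) + 1140 = -25 + 1140 = 1115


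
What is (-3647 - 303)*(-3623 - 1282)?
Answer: 19374750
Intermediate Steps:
(-3647 - 303)*(-3623 - 1282) = -3950*(-4905) = 19374750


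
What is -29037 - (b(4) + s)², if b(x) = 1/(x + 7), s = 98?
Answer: -4677718/121 ≈ -38659.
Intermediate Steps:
b(x) = 1/(7 + x)
-29037 - (b(4) + s)² = -29037 - (1/(7 + 4) + 98)² = -29037 - (1/11 + 98)² = -29037 - (1079/11)² = -29037 - 1*1164241/121 = -29037 - 1164241/121 = -4677718/121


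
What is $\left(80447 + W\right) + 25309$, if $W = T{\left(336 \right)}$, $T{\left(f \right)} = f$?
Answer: $106092$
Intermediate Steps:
$W = 336$
$\left(80447 + W\right) + 25309 = \left(80447 + 336\right) + 25309 = 80783 + 25309 = 106092$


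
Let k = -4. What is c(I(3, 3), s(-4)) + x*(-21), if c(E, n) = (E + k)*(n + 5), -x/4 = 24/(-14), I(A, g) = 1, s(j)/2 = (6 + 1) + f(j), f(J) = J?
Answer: -177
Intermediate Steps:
s(j) = 14 + 2*j (s(j) = 2*((6 + 1) + j) = 2*(7 + j) = 14 + 2*j)
x = 48/7 (x = -96/(-14) = -96*(-1)/14 = -4*(-12/7) = 48/7 ≈ 6.8571)
c(E, n) = (-4 + E)*(5 + n) (c(E, n) = (E - 4)*(n + 5) = (-4 + E)*(5 + n))
c(I(3, 3), s(-4)) + x*(-21) = (-20 - 4*(14 + 2*(-4)) + 5*1 + 1*(14 + 2*(-4))) + (48/7)*(-21) = (-20 - 4*(14 - 8) + 5 + 1*(14 - 8)) - 144 = (-20 - 4*6 + 5 + 1*6) - 144 = (-20 - 24 + 5 + 6) - 144 = -33 - 144 = -177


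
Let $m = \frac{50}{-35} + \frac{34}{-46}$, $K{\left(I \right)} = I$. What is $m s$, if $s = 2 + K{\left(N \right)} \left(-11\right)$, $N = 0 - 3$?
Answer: $- \frac{1745}{23} \approx -75.87$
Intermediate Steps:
$N = -3$
$m = - \frac{349}{161}$ ($m = 50 \left(- \frac{1}{35}\right) + 34 \left(- \frac{1}{46}\right) = - \frac{10}{7} - \frac{17}{23} = - \frac{349}{161} \approx -2.1677$)
$s = 35$ ($s = 2 - -33 = 2 + 33 = 35$)
$m s = \left(- \frac{349}{161}\right) 35 = - \frac{1745}{23}$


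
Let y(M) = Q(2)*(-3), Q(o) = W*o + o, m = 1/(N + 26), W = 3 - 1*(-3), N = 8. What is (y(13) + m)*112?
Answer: -79912/17 ≈ -4700.7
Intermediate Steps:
W = 6 (W = 3 + 3 = 6)
m = 1/34 (m = 1/(8 + 26) = 1/34 ≈ 0.029412)
Q(o) = 7*o (Q(o) = 6*o + o = 7*o)
y(M) = -42 (y(M) = (7*2)*(-3) = 14*(-3) = -42)
(y(13) + m)*112 = (-42 + 1/34)*112 = -1427/34*112 = -79912/17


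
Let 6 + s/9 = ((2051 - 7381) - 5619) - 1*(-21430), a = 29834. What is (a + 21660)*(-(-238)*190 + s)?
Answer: 7183155530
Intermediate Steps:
s = 94275 (s = -54 + 9*(((2051 - 7381) - 5619) - 1*(-21430)) = -54 + 9*((-5330 - 5619) + 21430) = -54 + 9*(-10949 + 21430) = -54 + 9*10481 = -54 + 94329 = 94275)
(a + 21660)*(-(-238)*190 + s) = (29834 + 21660)*(-(-238)*190 + 94275) = 51494*(-238*(-190) + 94275) = 51494*(45220 + 94275) = 51494*139495 = 7183155530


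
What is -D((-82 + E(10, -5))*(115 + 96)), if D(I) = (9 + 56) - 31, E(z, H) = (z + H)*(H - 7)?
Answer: -34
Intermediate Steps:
E(z, H) = (-7 + H)*(H + z) (E(z, H) = (H + z)*(-7 + H) = (-7 + H)*(H + z))
D(I) = 34 (D(I) = 65 - 31 = 34)
-D((-82 + E(10, -5))*(115 + 96)) = -1*34 = -34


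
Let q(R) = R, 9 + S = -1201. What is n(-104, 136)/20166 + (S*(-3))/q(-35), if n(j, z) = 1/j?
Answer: -1522613671/14680848 ≈ -103.71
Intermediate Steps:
S = -1210 (S = -9 - 1201 = -1210)
n(-104, 136)/20166 + (S*(-3))/q(-35) = 1/(-104*20166) - 1210*(-3)/(-35) = -1/104*1/20166 + 3630*(-1/35) = -1/2097264 - 726/7 = -1522613671/14680848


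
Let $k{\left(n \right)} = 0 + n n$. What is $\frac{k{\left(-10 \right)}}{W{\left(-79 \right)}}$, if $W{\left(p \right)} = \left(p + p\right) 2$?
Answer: $- \frac{25}{79} \approx -0.31646$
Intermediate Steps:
$W{\left(p \right)} = 4 p$ ($W{\left(p \right)} = 2 p 2 = 4 p$)
$k{\left(n \right)} = n^{2}$ ($k{\left(n \right)} = 0 + n^{2} = n^{2}$)
$\frac{k{\left(-10 \right)}}{W{\left(-79 \right)}} = \frac{\left(-10\right)^{2}}{4 \left(-79\right)} = \frac{100}{-316} = 100 \left(- \frac{1}{316}\right) = - \frac{25}{79}$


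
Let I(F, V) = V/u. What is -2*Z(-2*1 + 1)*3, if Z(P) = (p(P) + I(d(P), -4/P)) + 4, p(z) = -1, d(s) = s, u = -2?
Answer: -6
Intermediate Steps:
I(F, V) = -V/2 (I(F, V) = V/(-2) = V*(-1/2) = -V/2)
Z(P) = 3 + 2/P (Z(P) = (-1 - (-2)/P) + 4 = (-1 + 2/P) + 4 = 3 + 2/P)
-2*Z(-2*1 + 1)*3 = -2*(3 + 2/(-2*1 + 1))*3 = -2*(3 + 2/(-2 + 1))*3 = -2*(3 + 2/(-1))*3 = -2*(3 + 2*(-1))*3 = -2*(3 - 2)*3 = -2*1*3 = -2*3 = -6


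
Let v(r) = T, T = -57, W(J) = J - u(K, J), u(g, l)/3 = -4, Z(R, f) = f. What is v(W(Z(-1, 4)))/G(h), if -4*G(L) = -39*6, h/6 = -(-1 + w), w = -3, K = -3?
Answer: -38/39 ≈ -0.97436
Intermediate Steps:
u(g, l) = -12 (u(g, l) = 3*(-4) = -12)
W(J) = 12 + J (W(J) = J - 1*(-12) = J + 12 = 12 + J)
h = 24 (h = 6*(-(-1 - 3)) = 6*(-1*(-4)) = 6*4 = 24)
G(L) = 117/2 (G(L) = -(-39)*6/4 = -¼*(-234) = 117/2)
v(r) = -57
v(W(Z(-1, 4)))/G(h) = -57/117/2 = -57*2/117 = -38/39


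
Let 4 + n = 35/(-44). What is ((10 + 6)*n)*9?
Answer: -7596/11 ≈ -690.54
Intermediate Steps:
n = -211/44 (n = -4 + 35/(-44) = -4 + 35*(-1/44) = -4 - 35/44 = -211/44 ≈ -4.7955)
((10 + 6)*n)*9 = ((10 + 6)*(-211/44))*9 = (16*(-211/44))*9 = -844/11*9 = -7596/11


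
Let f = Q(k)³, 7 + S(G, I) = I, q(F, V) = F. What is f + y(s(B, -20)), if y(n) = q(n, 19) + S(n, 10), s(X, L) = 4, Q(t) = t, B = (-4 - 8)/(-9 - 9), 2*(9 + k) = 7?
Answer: -1275/8 ≈ -159.38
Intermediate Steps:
k = -11/2 (k = -9 + (½)*7 = -9 + 7/2 = -11/2 ≈ -5.5000)
B = ⅔ (B = -12/(-18) = -12*(-1/18) = ⅔ ≈ 0.66667)
S(G, I) = -7 + I
f = -1331/8 (f = (-11/2)³ = -1331/8 ≈ -166.38)
y(n) = 3 + n (y(n) = n + (-7 + 10) = n + 3 = 3 + n)
f + y(s(B, -20)) = -1331/8 + (3 + 4) = -1331/8 + 7 = -1275/8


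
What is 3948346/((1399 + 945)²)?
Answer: 1974173/2747168 ≈ 0.71862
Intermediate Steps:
3948346/((1399 + 945)²) = 3948346/(2344²) = 3948346/5494336 = 3948346*(1/5494336) = 1974173/2747168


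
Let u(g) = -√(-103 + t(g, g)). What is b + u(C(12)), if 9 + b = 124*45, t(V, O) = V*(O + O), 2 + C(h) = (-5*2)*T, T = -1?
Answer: 5566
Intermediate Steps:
C(h) = 8 (C(h) = -2 - 5*2*(-1) = -2 - 10*(-1) = -2 + 10 = 8)
t(V, O) = 2*O*V (t(V, O) = V*(2*O) = 2*O*V)
b = 5571 (b = -9 + 124*45 = -9 + 5580 = 5571)
u(g) = -√(-103 + 2*g²) (u(g) = -√(-103 + 2*g*g) = -√(-103 + 2*g²))
b + u(C(12)) = 5571 - √(-103 + 2*8²) = 5571 - √(-103 + 2*64) = 5571 - √(-103 + 128) = 5571 - √25 = 5571 - 1*5 = 5571 - 5 = 5566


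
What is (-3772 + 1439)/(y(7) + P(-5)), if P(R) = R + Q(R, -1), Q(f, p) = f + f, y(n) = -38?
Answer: 2333/53 ≈ 44.019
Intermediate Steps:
Q(f, p) = 2*f
P(R) = 3*R (P(R) = R + 2*R = 3*R)
(-3772 + 1439)/(y(7) + P(-5)) = (-3772 + 1439)/(-38 + 3*(-5)) = -2333/(-38 - 15) = -2333/(-53) = -2333*(-1/53) = 2333/53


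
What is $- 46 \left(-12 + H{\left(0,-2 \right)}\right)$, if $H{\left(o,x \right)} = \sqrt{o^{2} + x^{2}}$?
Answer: $460$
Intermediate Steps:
$- 46 \left(-12 + H{\left(0,-2 \right)}\right) = - 46 \left(-12 + \sqrt{0^{2} + \left(-2\right)^{2}}\right) = - 46 \left(-12 + \sqrt{0 + 4}\right) = - 46 \left(-12 + \sqrt{4}\right) = - 46 \left(-12 + 2\right) = \left(-46\right) \left(-10\right) = 460$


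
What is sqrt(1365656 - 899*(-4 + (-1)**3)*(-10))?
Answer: sqrt(1320706) ≈ 1149.2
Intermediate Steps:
sqrt(1365656 - 899*(-4 + (-1)**3)*(-10)) = sqrt(1365656 - 899*(-4 - 1)*(-10)) = sqrt(1365656 - (-4495)*(-10)) = sqrt(1365656 - 899*50) = sqrt(1365656 - 44950) = sqrt(1320706)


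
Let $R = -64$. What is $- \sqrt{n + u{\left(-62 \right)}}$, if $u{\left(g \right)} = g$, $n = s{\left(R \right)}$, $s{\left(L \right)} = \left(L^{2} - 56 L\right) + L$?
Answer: $- \sqrt{7554} \approx -86.914$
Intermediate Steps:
$s{\left(L \right)} = L^{2} - 55 L$
$n = 7616$ ($n = - 64 \left(-55 - 64\right) = \left(-64\right) \left(-119\right) = 7616$)
$- \sqrt{n + u{\left(-62 \right)}} = - \sqrt{7616 - 62} = - \sqrt{7554}$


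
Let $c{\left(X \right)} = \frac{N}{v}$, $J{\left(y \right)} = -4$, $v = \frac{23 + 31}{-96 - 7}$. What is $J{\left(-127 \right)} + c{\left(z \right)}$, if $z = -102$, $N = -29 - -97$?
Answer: $- \frac{3610}{27} \approx -133.7$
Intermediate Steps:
$v = - \frac{54}{103}$ ($v = \frac{54}{-103} = 54 \left(- \frac{1}{103}\right) = - \frac{54}{103} \approx -0.52427$)
$N = 68$ ($N = -29 + 97 = 68$)
$c{\left(X \right)} = - \frac{3502}{27}$ ($c{\left(X \right)} = \frac{68}{- \frac{54}{103}} = 68 \left(- \frac{103}{54}\right) = - \frac{3502}{27}$)
$J{\left(-127 \right)} + c{\left(z \right)} = -4 - \frac{3502}{27} = - \frac{3610}{27}$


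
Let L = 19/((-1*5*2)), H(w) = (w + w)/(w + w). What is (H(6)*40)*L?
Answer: -76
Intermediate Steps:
H(w) = 1 (H(w) = (2*w)/((2*w)) = (2*w)*(1/(2*w)) = 1)
L = -19/10 (L = 19/((-5*2)) = 19/(-10) = 19*(-⅒) = -19/10 ≈ -1.9000)
(H(6)*40)*L = (1*40)*(-19/10) = 40*(-19/10) = -76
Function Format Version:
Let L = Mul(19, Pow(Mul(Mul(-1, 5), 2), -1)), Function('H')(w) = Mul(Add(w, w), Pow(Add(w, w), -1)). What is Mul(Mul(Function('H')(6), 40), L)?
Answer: -76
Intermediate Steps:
Function('H')(w) = 1 (Function('H')(w) = Mul(Mul(2, w), Pow(Mul(2, w), -1)) = Mul(Mul(2, w), Mul(Rational(1, 2), Pow(w, -1))) = 1)
L = Rational(-19, 10) (L = Mul(19, Pow(Mul(-5, 2), -1)) = Mul(19, Pow(-10, -1)) = Mul(19, Rational(-1, 10)) = Rational(-19, 10) ≈ -1.9000)
Mul(Mul(Function('H')(6), 40), L) = Mul(Mul(1, 40), Rational(-19, 10)) = Mul(40, Rational(-19, 10)) = -76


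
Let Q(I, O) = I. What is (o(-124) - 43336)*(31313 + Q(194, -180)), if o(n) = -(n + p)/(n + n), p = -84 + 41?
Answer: -338621324965/248 ≈ -1.3654e+9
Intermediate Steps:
p = -43
o(n) = -(-43 + n)/(2*n) (o(n) = -(n - 43)/(n + n) = -(-43 + n)/(2*n))
(o(-124) - 43336)*(31313 + Q(194, -180)) = ((½)*(43 - 1*(-124))/(-124) - 43336)*(31313 + 194) = ((½)*(-1/124)*(43 + 124) - 43336)*31507 = ((½)*(-1/124)*167 - 43336)*31507 = (-167/248 - 43336)*31507 = -10747495/248*31507 = -338621324965/248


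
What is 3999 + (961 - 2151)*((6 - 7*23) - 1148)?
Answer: 1554569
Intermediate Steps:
3999 + (961 - 2151)*((6 - 7*23) - 1148) = 3999 - 1190*((6 - 161) - 1148) = 3999 - 1190*(-155 - 1148) = 3999 - 1190*(-1303) = 3999 + 1550570 = 1554569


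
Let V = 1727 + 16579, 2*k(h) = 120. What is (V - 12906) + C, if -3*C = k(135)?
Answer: 5380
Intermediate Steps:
k(h) = 60 (k(h) = (1/2)*120 = 60)
V = 18306
C = -20 (C = -1/3*60 = -20)
(V - 12906) + C = (18306 - 12906) - 20 = 5400 - 20 = 5380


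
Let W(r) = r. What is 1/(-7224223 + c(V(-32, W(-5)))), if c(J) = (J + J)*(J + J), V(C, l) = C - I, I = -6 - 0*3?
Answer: -1/7221519 ≈ -1.3848e-7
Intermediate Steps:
I = -6 (I = -6 - 1*0 = -6 + 0 = -6)
V(C, l) = 6 + C (V(C, l) = C - 1*(-6) = C + 6 = 6 + C)
c(J) = 4*J² (c(J) = (2*J)*(2*J) = 4*J²)
1/(-7224223 + c(V(-32, W(-5)))) = 1/(-7224223 + 4*(6 - 32)²) = 1/(-7224223 + 4*(-26)²) = 1/(-7224223 + 4*676) = 1/(-7224223 + 2704) = 1/(-7221519) = -1/7221519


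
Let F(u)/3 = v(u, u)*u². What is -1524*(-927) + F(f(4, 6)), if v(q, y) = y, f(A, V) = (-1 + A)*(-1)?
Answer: 1412667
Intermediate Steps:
f(A, V) = 1 - A
F(u) = 3*u³ (F(u) = 3*(u*u²) = 3*u³)
-1524*(-927) + F(f(4, 6)) = -1524*(-927) + 3*(1 - 1*4)³ = 1412748 + 3*(1 - 4)³ = 1412748 + 3*(-3)³ = 1412748 + 3*(-27) = 1412748 - 81 = 1412667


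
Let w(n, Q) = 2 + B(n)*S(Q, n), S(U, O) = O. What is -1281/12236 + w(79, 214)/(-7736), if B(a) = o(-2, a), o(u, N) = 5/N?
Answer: -356981/3380632 ≈ -0.10560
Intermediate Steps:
B(a) = 5/a
w(n, Q) = 7 (w(n, Q) = 2 + (5/n)*n = 2 + 5 = 7)
-1281/12236 + w(79, 214)/(-7736) = -1281/12236 + 7/(-7736) = -1281*1/12236 + 7*(-1/7736) = -183/1748 - 7/7736 = -356981/3380632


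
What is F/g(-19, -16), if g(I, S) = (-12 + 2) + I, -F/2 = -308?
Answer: -616/29 ≈ -21.241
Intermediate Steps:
F = 616 (F = -2*(-308) = 616)
g(I, S) = -10 + I
F/g(-19, -16) = 616/(-10 - 19) = 616/(-29) = 616*(-1/29) = -616/29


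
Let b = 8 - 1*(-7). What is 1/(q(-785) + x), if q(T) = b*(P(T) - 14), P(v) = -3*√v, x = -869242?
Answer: I/(-869452*I + 45*√785) ≈ -1.1501e-6 + 1.6678e-9*I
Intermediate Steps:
b = 15 (b = 8 + 7 = 15)
q(T) = -210 - 45*√T (q(T) = 15*(-3*√T - 14) = 15*(-14 - 3*√T) = -210 - 45*√T)
1/(q(-785) + x) = 1/((-210 - 45*I*√785) - 869242) = 1/(-869452 - 45*I*√785)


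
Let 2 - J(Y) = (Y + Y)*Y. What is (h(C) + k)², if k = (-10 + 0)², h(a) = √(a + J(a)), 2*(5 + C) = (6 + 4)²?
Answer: (100 + I*√4003)² ≈ 5997.0 + 12654.0*I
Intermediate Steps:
C = 45 (C = -5 + (6 + 4)²/2 = -5 + (½)*10² = -5 + (½)*100 = -5 + 50 = 45)
J(Y) = 2 - 2*Y² (J(Y) = 2 - (Y + Y)*Y = 2 - 2*Y*Y = 2 - 2*Y²)
h(a) = √(2 + a - 2*a²) (h(a) = √(a + (2 - 2*a²)) = √(2 + a - 2*a²))
k = 100 (k = (-10)² = 100)
(h(C) + k)² = (√(2 + 45 - 2*45²) + 100)² = (√(2 + 45 - 2*2025) + 100)² = (√(2 + 45 - 4050) + 100)² = (√(-4003) + 100)² = (I*√4003 + 100)² = (100 + I*√4003)²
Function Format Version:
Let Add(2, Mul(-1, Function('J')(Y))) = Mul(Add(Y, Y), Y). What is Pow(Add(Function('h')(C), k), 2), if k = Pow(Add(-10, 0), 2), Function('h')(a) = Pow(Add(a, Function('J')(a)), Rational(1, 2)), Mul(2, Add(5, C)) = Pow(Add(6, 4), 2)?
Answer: Pow(Add(100, Mul(I, Pow(4003, Rational(1, 2)))), 2) ≈ Add(5997.0, Mul(12654., I))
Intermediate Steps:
C = 45 (C = Add(-5, Mul(Rational(1, 2), Pow(Add(6, 4), 2))) = Add(-5, Mul(Rational(1, 2), Pow(10, 2))) = Add(-5, Mul(Rational(1, 2), 100)) = Add(-5, 50) = 45)
Function('J')(Y) = Add(2, Mul(-2, Pow(Y, 2))) (Function('J')(Y) = Add(2, Mul(-1, Mul(Add(Y, Y), Y))) = Add(2, Mul(-1, Mul(Mul(2, Y), Y))) = Add(2, Mul(-1, Mul(2, Pow(Y, 2)))) = Add(2, Mul(-2, Pow(Y, 2))))
Function('h')(a) = Pow(Add(2, a, Mul(-2, Pow(a, 2))), Rational(1, 2)) (Function('h')(a) = Pow(Add(a, Add(2, Mul(-2, Pow(a, 2)))), Rational(1, 2)) = Pow(Add(2, a, Mul(-2, Pow(a, 2))), Rational(1, 2)))
k = 100 (k = Pow(-10, 2) = 100)
Pow(Add(Function('h')(C), k), 2) = Pow(Add(Pow(Add(2, 45, Mul(-2, Pow(45, 2))), Rational(1, 2)), 100), 2) = Pow(Add(Pow(Add(2, 45, Mul(-2, 2025)), Rational(1, 2)), 100), 2) = Pow(Add(Pow(Add(2, 45, -4050), Rational(1, 2)), 100), 2) = Pow(Add(Pow(-4003, Rational(1, 2)), 100), 2) = Pow(Add(Mul(I, Pow(4003, Rational(1, 2))), 100), 2) = Pow(Add(100, Mul(I, Pow(4003, Rational(1, 2)))), 2)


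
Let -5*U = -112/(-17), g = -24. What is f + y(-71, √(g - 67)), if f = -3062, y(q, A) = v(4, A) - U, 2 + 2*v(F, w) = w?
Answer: -260243/85 + I*√91/2 ≈ -3061.7 + 4.7697*I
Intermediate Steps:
v(F, w) = -1 + w/2
U = -112/85 (U = -(-112)/(5*(-17)) = -(-112)*(-1)/(5*17) = -⅕*112/17 = -112/85 ≈ -1.3176)
y(q, A) = 27/85 + A/2 (y(q, A) = (-1 + A/2) - 1*(-112/85) = (-1 + A/2) + 112/85 = 27/85 + A/2)
f + y(-71, √(g - 67)) = -3062 + (27/85 + √(-24 - 67)/2) = -3062 + (27/85 + √(-91)/2) = -3062 + (27/85 + (I*√91)/2) = -3062 + (27/85 + I*√91/2) = -260243/85 + I*√91/2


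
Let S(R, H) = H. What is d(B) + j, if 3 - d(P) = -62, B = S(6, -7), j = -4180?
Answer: -4115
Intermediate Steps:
B = -7
d(P) = 65 (d(P) = 3 - 1*(-62) = 3 + 62 = 65)
d(B) + j = 65 - 4180 = -4115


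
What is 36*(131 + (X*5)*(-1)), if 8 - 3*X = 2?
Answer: 4356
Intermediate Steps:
X = 2 (X = 8/3 - ⅓*2 = 8/3 - ⅔ = 2)
36*(131 + (X*5)*(-1)) = 36*(131 + (2*5)*(-1)) = 36*(131 + 10*(-1)) = 36*(131 - 10) = 36*121 = 4356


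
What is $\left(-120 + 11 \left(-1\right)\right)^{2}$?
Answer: $17161$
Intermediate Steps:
$\left(-120 + 11 \left(-1\right)\right)^{2} = \left(-120 - 11\right)^{2} = \left(-131\right)^{2} = 17161$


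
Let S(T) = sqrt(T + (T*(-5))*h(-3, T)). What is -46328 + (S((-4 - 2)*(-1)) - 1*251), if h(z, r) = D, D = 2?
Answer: -46579 + 3*I*sqrt(6) ≈ -46579.0 + 7.3485*I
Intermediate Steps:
h(z, r) = 2
S(T) = 3*sqrt(-T) (S(T) = sqrt(T + (T*(-5))*2) = sqrt(T - 5*T*2) = sqrt(T - 10*T) = sqrt(-9*T) = 3*sqrt(-T))
-46328 + (S((-4 - 2)*(-1)) - 1*251) = -46328 + (3*sqrt(-(-4 - 2)*(-1)) - 1*251) = -46328 + (3*sqrt(-(-6)*(-1)) - 251) = -46328 + (3*sqrt(-1*6) - 251) = -46328 + (3*sqrt(-6) - 251) = -46328 + (3*(I*sqrt(6)) - 251) = -46328 + (3*I*sqrt(6) - 251) = -46328 + (-251 + 3*I*sqrt(6)) = -46579 + 3*I*sqrt(6)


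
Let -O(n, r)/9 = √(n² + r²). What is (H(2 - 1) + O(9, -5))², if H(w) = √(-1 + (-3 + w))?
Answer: 8583 - 18*I*√318 ≈ 8583.0 - 320.99*I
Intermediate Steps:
O(n, r) = -9*√(n² + r²)
H(w) = √(-4 + w)
(H(2 - 1) + O(9, -5))² = (√(-4 + (2 - 1)) - 9*√(9² + (-5)²))² = (√(-4 + 1) - 9*√(81 + 25))² = (√(-3) - 9*√106)² = (I*√3 - 9*√106)² = (-9*√106 + I*√3)²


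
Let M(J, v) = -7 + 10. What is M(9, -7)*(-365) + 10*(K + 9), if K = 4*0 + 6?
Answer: -945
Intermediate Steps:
M(J, v) = 3
K = 6 (K = 0 + 6 = 6)
M(9, -7)*(-365) + 10*(K + 9) = 3*(-365) + 10*(6 + 9) = -1095 + 10*15 = -1095 + 150 = -945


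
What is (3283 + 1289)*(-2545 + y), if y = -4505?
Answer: -32232600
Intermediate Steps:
(3283 + 1289)*(-2545 + y) = (3283 + 1289)*(-2545 - 4505) = 4572*(-7050) = -32232600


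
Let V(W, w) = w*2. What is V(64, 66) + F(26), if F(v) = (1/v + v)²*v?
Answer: 461761/26 ≈ 17760.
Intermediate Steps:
V(W, w) = 2*w
F(v) = v*(v + 1/v)² (F(v) = (v + 1/v)²*v = v*(v + 1/v)²)
V(64, 66) + F(26) = 2*66 + (1 + 26²)²/26 = 132 + (1 + 676)²/26 = 132 + (1/26)*677² = 132 + (1/26)*458329 = 132 + 458329/26 = 461761/26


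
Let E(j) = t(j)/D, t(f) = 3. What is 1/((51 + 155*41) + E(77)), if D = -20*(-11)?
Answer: 220/1409323 ≈ 0.00015610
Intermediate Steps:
D = 220
E(j) = 3/220
1/((51 + 155*41) + E(77)) = 1/((51 + 155*41) + 3/220) = 1/((51 + 6355) + 3/220) = 1/(6406 + 3/220) = 1/(1409323/220) = 220/1409323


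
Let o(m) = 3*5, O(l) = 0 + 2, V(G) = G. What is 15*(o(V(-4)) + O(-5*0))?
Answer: 255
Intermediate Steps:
O(l) = 2
o(m) = 15
15*(o(V(-4)) + O(-5*0)) = 15*(15 + 2) = 15*17 = 255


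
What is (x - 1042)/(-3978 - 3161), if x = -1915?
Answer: 2957/7139 ≈ 0.41420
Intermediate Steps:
(x - 1042)/(-3978 - 3161) = (-1915 - 1042)/(-3978 - 3161) = -2957/(-7139) = -2957*(-1/7139) = 2957/7139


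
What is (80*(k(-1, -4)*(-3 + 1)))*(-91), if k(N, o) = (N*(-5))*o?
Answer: -291200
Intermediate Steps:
k(N, o) = -5*N*o (k(N, o) = (-5*N)*o = -5*N*o)
(80*(k(-1, -4)*(-3 + 1)))*(-91) = (80*((-5*(-1)*(-4))*(-3 + 1)))*(-91) = (80*(-20*(-2)))*(-91) = (80*40)*(-91) = 3200*(-91) = -291200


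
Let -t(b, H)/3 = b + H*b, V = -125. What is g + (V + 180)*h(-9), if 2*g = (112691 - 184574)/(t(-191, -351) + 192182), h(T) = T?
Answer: -8212437/16736 ≈ -490.71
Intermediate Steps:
t(b, H) = -3*b - 3*H*b (t(b, H) = -3*(b + H*b) = -3*b - 3*H*b)
g = 71883/16736 (g = ((112691 - 184574)/(-3*(-191)*(1 - 351) + 192182))/2 = (-71883/(-3*(-191)*(-350) + 192182))/2 = (-71883/(-200550 + 192182))/2 = (-71883/(-8368))/2 = (-71883*(-1/8368))/2 = (½)*(71883/8368) = 71883/16736 ≈ 4.2951)
g + (V + 180)*h(-9) = 71883/16736 + (-125 + 180)*(-9) = 71883/16736 + 55*(-9) = 71883/16736 - 495 = -8212437/16736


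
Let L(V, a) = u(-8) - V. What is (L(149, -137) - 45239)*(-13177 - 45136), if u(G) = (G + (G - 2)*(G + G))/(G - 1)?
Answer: 23829257572/9 ≈ 2.6477e+9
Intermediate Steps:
u(G) = (G + 2*G*(-2 + G))/(-1 + G) (u(G) = (G + (-2 + G)*(2*G))/(-1 + G) = (G + 2*G*(-2 + G))/(-1 + G))
L(V, a) = -152/9 - V (L(V, a) = -8*(-3 + 2*(-8))/(-1 - 8) - V = -8*(-3 - 16)/(-9) - V = -8*(-1/9)*(-19) - V = -152/9 - V)
(L(149, -137) - 45239)*(-13177 - 45136) = ((-152/9 - 1*149) - 45239)*(-13177 - 45136) = ((-152/9 - 149) - 45239)*(-58313) = (-1493/9 - 45239)*(-58313) = -408644/9*(-58313) = 23829257572/9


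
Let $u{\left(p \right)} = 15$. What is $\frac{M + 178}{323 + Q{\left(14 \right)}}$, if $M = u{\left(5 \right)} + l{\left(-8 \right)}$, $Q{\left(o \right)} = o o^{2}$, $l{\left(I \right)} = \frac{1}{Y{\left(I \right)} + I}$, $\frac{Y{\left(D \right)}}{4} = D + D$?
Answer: $\frac{13895}{220824} \approx 0.062923$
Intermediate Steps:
$Y{\left(D \right)} = 8 D$ ($Y{\left(D \right)} = 4 \left(D + D\right) = 4 \cdot 2 D = 8 D$)
$l{\left(I \right)} = \frac{1}{9 I}$ ($l{\left(I \right)} = \frac{1}{8 I + I} = \frac{1}{9 I}$)
$Q{\left(o \right)} = o^{3}$
$M = \frac{1079}{72}$ ($M = 15 + \frac{1}{9 \left(-8\right)} = 15 + \frac{1}{9} \left(- \frac{1}{8}\right) = 15 - \frac{1}{72} = \frac{1079}{72} \approx 14.986$)
$\frac{M + 178}{323 + Q{\left(14 \right)}} = \frac{\frac{1079}{72} + 178}{323 + 14^{3}} = \frac{13895}{72 \left(323 + 2744\right)} = \frac{13895}{72 \cdot 3067} = \frac{13895}{72} \cdot \frac{1}{3067} = \frac{13895}{220824}$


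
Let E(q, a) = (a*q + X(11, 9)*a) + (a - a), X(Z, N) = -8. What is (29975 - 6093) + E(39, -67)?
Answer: 21805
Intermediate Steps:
E(q, a) = -8*a + a*q (E(q, a) = (a*q - 8*a) + (a - a) = (-8*a + a*q) + 0 = -8*a + a*q)
(29975 - 6093) + E(39, -67) = (29975 - 6093) - 67*(-8 + 39) = 23882 - 67*31 = 23882 - 2077 = 21805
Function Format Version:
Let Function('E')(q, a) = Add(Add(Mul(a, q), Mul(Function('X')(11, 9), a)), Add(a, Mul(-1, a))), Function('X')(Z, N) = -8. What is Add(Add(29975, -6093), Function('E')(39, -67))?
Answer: 21805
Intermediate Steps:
Function('E')(q, a) = Add(Mul(-8, a), Mul(a, q)) (Function('E')(q, a) = Add(Add(Mul(a, q), Mul(-8, a)), Add(a, Mul(-1, a))) = Add(Add(Mul(-8, a), Mul(a, q)), 0) = Add(Mul(-8, a), Mul(a, q)))
Add(Add(29975, -6093), Function('E')(39, -67)) = Add(Add(29975, -6093), Mul(-67, Add(-8, 39))) = Add(23882, Mul(-67, 31)) = Add(23882, -2077) = 21805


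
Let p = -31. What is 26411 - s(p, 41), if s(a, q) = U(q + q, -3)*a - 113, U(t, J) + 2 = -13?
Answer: 26059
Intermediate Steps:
U(t, J) = -15 (U(t, J) = -2 - 13 = -15)
s(a, q) = -113 - 15*a (s(a, q) = -15*a - 113 = -113 - 15*a)
26411 - s(p, 41) = 26411 - (-113 - 15*(-31)) = 26411 - (-113 + 465) = 26411 - 1*352 = 26411 - 352 = 26059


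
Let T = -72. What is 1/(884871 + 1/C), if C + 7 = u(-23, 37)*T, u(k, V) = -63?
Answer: 4529/4007580760 ≈ 1.1301e-6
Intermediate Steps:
C = 4529 (C = -7 - 63*(-72) = -7 + 4536 = 4529)
1/(884871 + 1/C) = 1/(884871 + 1/4529) = 1/(4007580760/4529) = 4529/4007580760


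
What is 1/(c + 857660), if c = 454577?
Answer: 1/1312237 ≈ 7.6206e-7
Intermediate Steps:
1/(c + 857660) = 1/(454577 + 857660) = 1/1312237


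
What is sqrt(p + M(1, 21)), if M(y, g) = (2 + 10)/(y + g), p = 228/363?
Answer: sqrt(142)/11 ≈ 1.0833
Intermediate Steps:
p = 76/121 (p = 228*(1/363) = 76/121 ≈ 0.62810)
M(y, g) = 12/(g + y)
sqrt(p + M(1, 21)) = sqrt(76/121 + 12/(21 + 1)) = sqrt(76/121 + 12/22) = sqrt(76/121 + 12*(1/22)) = sqrt(76/121 + 6/11) = sqrt(142/121) = sqrt(142)/11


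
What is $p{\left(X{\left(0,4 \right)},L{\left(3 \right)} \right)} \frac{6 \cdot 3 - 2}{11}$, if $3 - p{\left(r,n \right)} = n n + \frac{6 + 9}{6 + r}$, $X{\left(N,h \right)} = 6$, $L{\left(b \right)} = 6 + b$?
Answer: $- \frac{1268}{11} \approx -115.27$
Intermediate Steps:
$p{\left(r,n \right)} = 3 - n^{2} - \frac{15}{6 + r}$ ($p{\left(r,n \right)} = 3 - \left(n n + \frac{6 + 9}{6 + r}\right) = 3 - \left(n^{2} + \frac{15}{6 + r}\right) = 3 - n^{2} - \frac{15}{6 + r}$)
$p{\left(X{\left(0,4 \right)},L{\left(3 \right)} \right)} \frac{6 \cdot 3 - 2}{11} = \frac{3 - 6 \left(6 + 3\right)^{2} + 3 \cdot 6 - 6 \left(6 + 3\right)^{2}}{6 + 6} \frac{6 \cdot 3 - 2}{11} = \frac{3 - 6 \cdot 9^{2} + 18 - 6 \cdot 9^{2}}{12} \left(18 - 2\right) \frac{1}{11} = \frac{3 - 486 + 18 - 6 \cdot 81}{12} \cdot 16 \cdot \frac{1}{11} = \frac{3 - 486 + 18 - 486}{12} \cdot \frac{16}{11} = \frac{1}{12} \left(-951\right) \frac{16}{11} = \left(- \frac{317}{4}\right) \frac{16}{11} = - \frac{1268}{11}$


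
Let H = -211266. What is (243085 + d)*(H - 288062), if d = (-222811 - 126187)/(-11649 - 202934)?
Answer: -26046075739424384/214583 ≈ -1.2138e+11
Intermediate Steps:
d = 348998/214583 (d = -348998/(-214583) = -348998*(-1/214583) = 348998/214583 ≈ 1.6264)
(243085 + d)*(H - 288062) = (243085 + 348998/214583)*(-211266 - 288062) = (52162257553/214583)*(-499328) = -26046075739424384/214583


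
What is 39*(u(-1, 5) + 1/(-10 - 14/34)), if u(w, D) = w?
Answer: -2522/59 ≈ -42.746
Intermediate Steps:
39*(u(-1, 5) + 1/(-10 - 14/34)) = 39*(-1 + 1/(-10 - 14/34)) = 39*(-1 + 1/(-10 - 14*1/34)) = 39*(-1 + 1/(-10 - 7/17)) = 39*(-1 + 1/(-177/17)) = 39*(-1 - 17/177) = 39*(-194/177) = -2522/59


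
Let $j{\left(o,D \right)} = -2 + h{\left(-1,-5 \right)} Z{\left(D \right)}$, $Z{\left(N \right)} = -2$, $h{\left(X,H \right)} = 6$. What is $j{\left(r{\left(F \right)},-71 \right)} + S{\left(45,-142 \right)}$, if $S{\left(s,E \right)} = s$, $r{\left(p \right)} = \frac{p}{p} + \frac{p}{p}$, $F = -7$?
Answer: $31$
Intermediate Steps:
$r{\left(p \right)} = 2$ ($r{\left(p \right)} = 1 + 1 = 2$)
$j{\left(o,D \right)} = -14$ ($j{\left(o,D \right)} = -2 + 6 \left(-2\right) = -2 - 12 = -14$)
$j{\left(r{\left(F \right)},-71 \right)} + S{\left(45,-142 \right)} = -14 + 45 = 31$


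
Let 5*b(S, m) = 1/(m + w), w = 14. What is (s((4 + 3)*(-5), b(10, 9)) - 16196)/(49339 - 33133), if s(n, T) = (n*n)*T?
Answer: -372263/372738 ≈ -0.99873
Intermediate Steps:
b(S, m) = 1/(5*(14 + m)) (b(S, m) = 1/(5*(m + 14)) = 1/(5*(14 + m)))
s(n, T) = T*n² (s(n, T) = n²*T = T*n²)
(s((4 + 3)*(-5), b(10, 9)) - 16196)/(49339 - 33133) = ((1/(5*(14 + 9)))*((4 + 3)*(-5))² - 16196)/(49339 - 33133) = (((⅕)/23)*(7*(-5))² - 16196)/16206 = (((⅕)*(1/23))*(-35)² - 16196)*(1/16206) = ((1/115)*1225 - 16196)*(1/16206) = (245/23 - 16196)*(1/16206) = -372263/23*1/16206 = -372263/372738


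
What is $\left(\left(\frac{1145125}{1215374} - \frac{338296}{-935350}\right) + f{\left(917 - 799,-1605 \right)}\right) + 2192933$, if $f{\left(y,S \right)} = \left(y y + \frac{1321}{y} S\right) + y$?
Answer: $\frac{36704858426879227759}{16767801045775} \approx 2.189 \cdot 10^{6}$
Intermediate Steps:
$f{\left(y,S \right)} = y + y^{2} + \frac{1321 S}{y}$ ($f{\left(y,S \right)} = \left(y^{2} + \frac{1321 S}{y}\right) + y = y + y^{2} + \frac{1321 S}{y}$)
$\left(\left(\frac{1145125}{1215374} - \frac{338296}{-935350}\right) + f{\left(917 - 799,-1605 \right)}\right) + 2192933 = \left(\left(\frac{1145125}{1215374} - \frac{338296}{-935350}\right) + \left(\left(917 - 799\right) + \left(917 - 799\right)^{2} + 1321 \left(-1605\right) \frac{1}{917 - 799}\right)\right) + 2192933 = \left(\left(1145125 \cdot \frac{1}{1215374} - - \frac{169148}{467675}\right) + \left(118 + 118^{2} + 1321 \left(-1605\right) \frac{1}{118}\right)\right) + 2192933 = \left(\left(\frac{1145125}{1215374} + \frac{169148}{467675}\right) + \left(118 + 13924 + 1321 \left(-1605\right) \frac{1}{118}\right)\right) + 2192933 = \left(\frac{741124415727}{568400035450} + \left(118 + 13924 - \frac{2120205}{118}\right)\right) + 2192933 = \left(\frac{741124415727}{568400035450} - \frac{463249}{118}\right) + 2192933 = - \frac{65805823835280316}{16767801045775} + 2192933 = \frac{36704858426879227759}{16767801045775}$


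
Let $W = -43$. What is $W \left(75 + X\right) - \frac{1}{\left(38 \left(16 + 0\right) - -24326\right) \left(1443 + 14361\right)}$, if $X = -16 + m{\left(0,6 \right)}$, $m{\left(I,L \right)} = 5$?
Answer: $- \frac{1084444687873}{394056936} \approx -2752.0$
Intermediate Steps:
$X = -11$ ($X = -16 + 5 = -11$)
$W \left(75 + X\right) - \frac{1}{\left(38 \left(16 + 0\right) - -24326\right) \left(1443 + 14361\right)} = - 43 \left(75 - 11\right) - \frac{1}{\left(38 \left(16 + 0\right) - -24326\right) \left(1443 + 14361\right)} = \left(-43\right) 64 - \frac{1}{\left(38 \cdot 16 + 24326\right) 15804} = -2752 - \frac{1}{\left(608 + 24326\right) 15804} = -2752 - \frac{1}{24934 \cdot 15804} = -2752 - \frac{1}{394056936} = - \frac{1084444687873}{394056936}$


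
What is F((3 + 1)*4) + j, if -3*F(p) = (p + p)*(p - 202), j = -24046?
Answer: -22062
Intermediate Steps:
F(p) = -2*p*(-202 + p)/3 (F(p) = -(p + p)*(p - 202)/3 = -2*p*(-202 + p)/3)
F((3 + 1)*4) + j = 2*((3 + 1)*4)*(202 - (3 + 1)*4)/3 - 24046 = 2*(4*4)*(202 - 4*4)/3 - 24046 = (⅔)*16*(202 - 1*16) - 24046 = (⅔)*16*(202 - 16) - 24046 = (⅔)*16*186 - 24046 = 1984 - 24046 = -22062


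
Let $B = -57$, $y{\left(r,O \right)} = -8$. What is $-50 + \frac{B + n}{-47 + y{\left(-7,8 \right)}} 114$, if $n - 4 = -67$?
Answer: $\frac{2186}{11} \approx 198.73$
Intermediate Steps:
$n = -63$ ($n = 4 - 67 = -63$)
$-50 + \frac{B + n}{-47 + y{\left(-7,8 \right)}} 114 = -50 + \frac{-57 - 63}{-47 - 8} \cdot 114 = -50 + - \frac{120}{-55} \cdot 114 = -50 + \left(-120\right) \left(- \frac{1}{55}\right) 114 = -50 + \frac{24}{11} \cdot 114 = -50 + \frac{2736}{11} = \frac{2186}{11}$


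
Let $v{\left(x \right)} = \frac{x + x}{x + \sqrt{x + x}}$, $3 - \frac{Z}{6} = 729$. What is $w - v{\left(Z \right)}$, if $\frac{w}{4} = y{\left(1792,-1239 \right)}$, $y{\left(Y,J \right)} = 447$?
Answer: $\frac{3891696}{2179} - \frac{66 i \sqrt{2}}{2179} \approx 1786.0 - 0.042835 i$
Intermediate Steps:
$w = 1788$ ($w = 4 \cdot 447 = 1788$)
$Z = -4356$ ($Z = 18 - 4374 = -4356$)
$v{\left(x \right)} = \frac{2 x}{x + \sqrt{2} \sqrt{x}}$ ($v{\left(x \right)} = \frac{2 x}{x + \sqrt{2 x}} = \frac{2 x}{x + \sqrt{2} \sqrt{x}}$)
$w - v{\left(Z \right)} = 1788 - 2 \left(-4356\right) \frac{1}{-4356 + \sqrt{2} \sqrt{-4356}} = 1788 - 2 \left(-4356\right) \frac{1}{-4356 + \sqrt{2} \cdot 66 i} = 1788 - 2 \left(-4356\right) \frac{1}{-4356 + 66 i \sqrt{2}} = 1788 - - \frac{8712}{-4356 + 66 i \sqrt{2}} = 1788 + \frac{8712}{-4356 + 66 i \sqrt{2}}$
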